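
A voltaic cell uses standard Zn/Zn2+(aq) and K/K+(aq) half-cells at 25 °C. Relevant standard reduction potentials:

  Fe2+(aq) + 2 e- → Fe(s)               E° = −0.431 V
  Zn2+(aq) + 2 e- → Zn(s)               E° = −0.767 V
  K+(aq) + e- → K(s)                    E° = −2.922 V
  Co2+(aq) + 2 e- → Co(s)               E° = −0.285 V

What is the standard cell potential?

The Zn²⁺/Zn couple has the higher E°, so Zn ion is reduced (cathode) and K is oxidized (anode).
E°cell = E°(cathode) − E°(anode) = −0.767 − (−2.922) = +2.155 V.

+2.155 V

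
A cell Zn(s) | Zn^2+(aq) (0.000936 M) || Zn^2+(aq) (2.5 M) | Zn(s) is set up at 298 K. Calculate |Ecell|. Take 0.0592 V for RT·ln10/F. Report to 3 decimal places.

0.101 V

For a concentration cell E°cell = 0, since both electrodes use the same couple.
The compartment with the higher Zn^2+(aq) concentration (2.5 M) acts as the cathode; ions are reduced there and produced at the dilute (0.000936 M) anode.
With n = 2, Ecell = −(0.0592/2)·log([dilute]/[conc]) = −(0.0592/2)·log(0.000936/2.5) = +0.101 V.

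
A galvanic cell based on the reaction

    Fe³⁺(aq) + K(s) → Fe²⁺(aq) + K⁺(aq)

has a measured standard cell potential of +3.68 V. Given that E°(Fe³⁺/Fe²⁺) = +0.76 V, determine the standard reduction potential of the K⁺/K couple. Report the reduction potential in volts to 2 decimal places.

In the reaction as written the Fe³⁺/Fe²⁺ couple is reduced (cathode) and K⁺/K is oxidized (anode), so E°cell = E°(Fe³⁺/Fe²⁺) − E°(K⁺/K).
E°(K⁺/K) = E°(cathode) − E°cell = +0.76 − (+3.68) = −2.92 V.

−2.92 V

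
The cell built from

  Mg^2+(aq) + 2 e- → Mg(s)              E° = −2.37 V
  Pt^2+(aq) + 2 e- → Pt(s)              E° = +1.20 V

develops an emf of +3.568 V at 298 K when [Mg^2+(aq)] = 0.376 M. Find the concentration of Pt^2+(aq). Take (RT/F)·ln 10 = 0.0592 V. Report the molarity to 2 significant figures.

Pt²⁺/Pt is the cathode (higher E°); E°cell = +1.20 − (−2.37) = +3.57 V with n = 2.
Rearranging E = E° − (0.0592/n)·log Q gives log Q = 2(+3.57 − (+3.568))/0.0592 = 0.068.
For Pt^2+(aq) + Mg(s) → Pt(s) + Mg^2+(aq), the reaction quotient is Q = [Mg^2+(aq)] / [Pt^2+(aq)].
Isolating [Pt^2+(aq)] in Q = 10^{0.068} yields log [Pt^2+(aq)] = −0.493, i.e. 0.32 M.

0.32 M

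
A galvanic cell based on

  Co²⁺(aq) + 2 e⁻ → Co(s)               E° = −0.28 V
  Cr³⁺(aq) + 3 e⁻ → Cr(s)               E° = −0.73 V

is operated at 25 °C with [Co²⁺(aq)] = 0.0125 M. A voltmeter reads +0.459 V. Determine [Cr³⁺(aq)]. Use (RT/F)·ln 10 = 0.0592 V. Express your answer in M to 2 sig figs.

Co²⁺/Co is the cathode (higher E°); E°cell = −0.28 − (−0.73) = +0.45 V with n = 6.
From the Nernst equation, log Q = n(E° − E)/0.0592 = 6·(+0.45 − (+0.459))/0.0592 = −0.912.
For 3 Co²⁺(aq) + 2 Cr(s) → 3 Co(s) + 2 Cr³⁺(aq), the reaction quotient is Q = [Cr³⁺(aq)]^2 / [Co²⁺(aq)]^3.
Isolating [Cr³⁺(aq)] in Q = 10^{−0.912} yields log [Cr³⁺(aq)] = −3.311, i.e. 0.00049 M.

0.00049 M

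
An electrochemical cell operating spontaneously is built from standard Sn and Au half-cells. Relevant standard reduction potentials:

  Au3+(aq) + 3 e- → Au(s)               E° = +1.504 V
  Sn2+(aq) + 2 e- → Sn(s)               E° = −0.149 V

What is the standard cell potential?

Of the two couples in this cell, the one with the more positive reduction potential is reduced at the cathode: here that is Au³⁺/Au (+1.504 V); Sn²⁺/Sn (−0.149 V) is the anode.
E°cell = E°(cathode) − E°(anode) = +1.504 − (−0.149) = +1.653 V.

+1.653 V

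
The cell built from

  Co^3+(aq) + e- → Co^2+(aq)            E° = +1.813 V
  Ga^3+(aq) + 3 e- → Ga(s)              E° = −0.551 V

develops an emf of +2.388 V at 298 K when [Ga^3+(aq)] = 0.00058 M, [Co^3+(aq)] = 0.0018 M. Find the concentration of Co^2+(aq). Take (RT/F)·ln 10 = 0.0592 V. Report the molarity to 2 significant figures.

0.0085 M

The Co³⁺/Co²⁺ couple has the larger reduction potential, so it is the cathode: E°cell = +1.813 − (−0.551) = +2.364 V and n = 3.
Since E = E° − (0.0592/n)·log Q, log Q = n(E° − E)/0.0592 = −1.216.
The balanced reaction is 3 Co^3+(aq) + Ga(s) → 3 Co^2+(aq) + Ga^3+(aq), so Q = ([Co^2+(aq)]^3·[Ga^3+(aq)]) / [Co^3+(aq)]^3.
Substituting the known concentrations and solving, log [Co^2+(aq)] = −2.071 and [Co^2+(aq)] = 0.0085 M.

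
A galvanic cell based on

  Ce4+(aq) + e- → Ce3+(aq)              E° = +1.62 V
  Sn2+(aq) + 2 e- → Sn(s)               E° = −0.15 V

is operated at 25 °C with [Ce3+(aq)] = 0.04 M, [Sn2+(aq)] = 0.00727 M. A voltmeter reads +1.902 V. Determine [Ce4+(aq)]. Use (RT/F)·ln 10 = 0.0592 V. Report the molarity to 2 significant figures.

0.58 M

Ce⁴⁺/Ce³⁺ is the cathode (higher E°); E°cell = +1.62 − (−0.15) = +1.77 V with n = 2.
Rearranging E = E° − (0.0592/n)·log Q gives log Q = 2(+1.77 − (+1.902))/0.0592 = −4.459.
The balanced reaction is 2 Ce4+(aq) + Sn(s) → 2 Ce3+(aq) + Sn2+(aq), so Q = ([Ce3+(aq)]^2·[Sn2+(aq)]) / [Ce4+(aq)]^2.
Solving for the unknown gives log [Ce4+(aq)] = −0.238, so [Ce4+(aq)] ≈ 0.58 M.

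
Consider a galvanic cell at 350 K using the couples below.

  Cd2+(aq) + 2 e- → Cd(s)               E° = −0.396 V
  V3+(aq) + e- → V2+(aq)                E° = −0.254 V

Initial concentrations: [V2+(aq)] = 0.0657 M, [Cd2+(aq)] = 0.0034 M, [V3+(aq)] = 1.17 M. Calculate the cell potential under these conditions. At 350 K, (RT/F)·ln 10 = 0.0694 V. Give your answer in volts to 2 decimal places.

+0.31 V

Since E°(V³⁺/V²⁺) > E°(Cd²⁺/Cd), V³⁺/V²⁺ serves as the cathode.
E°cell = −0.254 − (−0.396) = +0.142 V, with n = 2 electrons transferred.
Balancing gives 2 V3+(aq) + Cd(s) → 2 V2+(aq) + Cd2+(aq); hence Q = ([V2+(aq)]^2·[Cd2+(aq)]) / [V3+(aq)]^2 = 1.07×10^−5 (log Q = −4.970).
By the Nernst equation, E = +0.142 − (0.0694/2)·(−4.970) = +0.31 V.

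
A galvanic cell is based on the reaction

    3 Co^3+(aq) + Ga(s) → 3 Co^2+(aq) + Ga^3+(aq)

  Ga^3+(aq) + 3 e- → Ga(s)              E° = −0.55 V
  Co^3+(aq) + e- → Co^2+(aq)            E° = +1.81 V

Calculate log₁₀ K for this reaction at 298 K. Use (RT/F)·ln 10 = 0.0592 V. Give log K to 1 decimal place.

log K = 119.6

The Co³⁺/Co²⁺ couple is reduced (cathode); E°cell = +1.81 − (−0.55) = +2.36 V with n = 3.
At equilibrium E = 0, so log K = nE°cell / 0.0592 = (3)(+2.36) / 0.0592 = 119.6.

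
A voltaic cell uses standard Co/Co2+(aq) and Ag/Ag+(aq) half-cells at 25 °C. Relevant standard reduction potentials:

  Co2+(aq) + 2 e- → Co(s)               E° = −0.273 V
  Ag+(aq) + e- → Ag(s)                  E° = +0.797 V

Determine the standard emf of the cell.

Of the two couples in this cell, the one with the more positive reduction potential is reduced at the cathode: here that is Ag⁺/Ag (+0.797 V); Co²⁺/Co (−0.273 V) is the anode.
E°cell = E°(cathode) − E°(anode) = +0.797 − (−0.273) = +1.070 V.

+1.070 V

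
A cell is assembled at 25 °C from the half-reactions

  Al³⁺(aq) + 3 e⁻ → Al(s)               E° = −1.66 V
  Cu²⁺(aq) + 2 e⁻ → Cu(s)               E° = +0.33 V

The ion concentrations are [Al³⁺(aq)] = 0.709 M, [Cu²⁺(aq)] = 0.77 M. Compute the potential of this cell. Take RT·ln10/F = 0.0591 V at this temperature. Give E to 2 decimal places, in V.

Cu²⁺/Cu is reduced (cathode, E° = +0.33 V) and Al³⁺/Al is oxidized (anode).
E°cell = +0.33 − (−1.66) = +1.99 V, with n = 6 electrons transferred.
Balancing gives 3 Cu²⁺(aq) + 2 Al(s) → 3 Cu(s) + 2 Al³⁺(aq); hence Q = [Al³⁺(aq)]^2 / [Cu²⁺(aq)]^3 = 1.1 (log Q = 0.042).
By the Nernst equation, E = +1.99 − (0.0591/6)·(0.042) = +1.99 V.

+1.99 V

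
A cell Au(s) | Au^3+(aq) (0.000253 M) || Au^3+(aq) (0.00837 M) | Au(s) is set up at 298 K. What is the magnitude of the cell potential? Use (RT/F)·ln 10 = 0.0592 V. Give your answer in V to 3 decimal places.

0.030 V

For a concentration cell E°cell = 0, since both electrodes use the same couple.
The compartment with the higher Au^3+(aq) concentration (0.00837 M) acts as the cathode; ions are reduced there and produced at the dilute (0.000253 M) anode.
With n = 3, Ecell = −(0.0592/3)·log([dilute]/[conc]) = −(0.0592/3)·log(0.000253/0.00837) = +0.030 V.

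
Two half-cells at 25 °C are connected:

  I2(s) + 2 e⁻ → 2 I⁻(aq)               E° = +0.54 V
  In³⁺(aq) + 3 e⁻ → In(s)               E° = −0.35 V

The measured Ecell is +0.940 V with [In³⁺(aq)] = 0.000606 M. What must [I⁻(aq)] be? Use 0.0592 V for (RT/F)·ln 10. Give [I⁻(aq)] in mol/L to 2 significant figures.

With I₂/I⁻ at the cathode and In³⁺/In at the anode, E°cell = +0.54 − (−0.35) = +0.89 V (n = 6).
Rearranging E = E° − (0.0592/n)·log Q gives log Q = 6(+0.89 − (+0.940))/0.0592 = −5.068.
Balancing electrons gives 3 I2(s) + 2 In(s) → 6 I⁻(aq) + 2 In³⁺(aq); thus Q = [I⁻(aq)]^6·[In³⁺(aq)]^2.
Solving for the unknown gives log [I⁻(aq)] = 0.228, so [I⁻(aq)] ≈ 1.7 M.

1.7 M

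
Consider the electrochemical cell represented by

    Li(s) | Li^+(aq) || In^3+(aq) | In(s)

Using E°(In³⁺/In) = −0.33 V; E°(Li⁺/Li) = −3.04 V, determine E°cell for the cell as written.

By convention the left-hand electrode in cell notation is the anode (oxidation) and the right-hand electrode is the cathode (reduction).
E°cell = E°(right) − E°(left) = −0.33 − (−3.04) = +2.71 V.

+2.71 V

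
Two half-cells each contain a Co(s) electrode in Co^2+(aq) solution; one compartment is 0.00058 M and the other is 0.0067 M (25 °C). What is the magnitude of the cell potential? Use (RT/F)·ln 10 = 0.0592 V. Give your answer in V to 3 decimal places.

For a concentration cell E°cell = 0, since both electrodes use the same couple.
The compartment with the higher Co^2+(aq) concentration (0.0067 M) acts as the cathode; ions are reduced there and produced at the dilute (0.00058 M) anode.
With n = 2, Ecell = −(0.0592/2)·log([dilute]/[conc]) = −(0.0592/2)·log(0.00058/0.0067) = +0.031 V.

0.031 V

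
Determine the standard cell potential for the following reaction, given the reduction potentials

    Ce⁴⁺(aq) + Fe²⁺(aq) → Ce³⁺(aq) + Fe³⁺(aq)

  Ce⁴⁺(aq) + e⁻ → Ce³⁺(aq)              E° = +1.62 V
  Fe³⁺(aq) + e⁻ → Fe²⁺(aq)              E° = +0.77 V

Ce⁴⁺(aq) gains electrons, so the Ce⁴⁺/Ce³⁺ couple is the cathode; the Fe³⁺/Fe²⁺ couple is the anode.
E°cell = E°(cathode) − E°(anode) = +1.62 − (+0.77) = +0.85 V.

+0.85 V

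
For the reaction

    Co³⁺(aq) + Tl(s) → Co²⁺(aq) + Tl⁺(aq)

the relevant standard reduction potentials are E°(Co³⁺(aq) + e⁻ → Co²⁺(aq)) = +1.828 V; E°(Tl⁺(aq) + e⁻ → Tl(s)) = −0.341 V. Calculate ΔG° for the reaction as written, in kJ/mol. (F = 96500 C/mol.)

In the reaction as written Co³⁺(aq) is reduced, so the Co³⁺/Co²⁺ couple is the cathode and Tl⁺/Tl is the anode.
E°cell = +1.828 − (−0.341) = +2.169 V; balancing electrons gives n = 1.
ΔG° = −nFE°cell = −(1)(96500)(+2.169) J/mol = −209 kJ/mol.

−209 kJ/mol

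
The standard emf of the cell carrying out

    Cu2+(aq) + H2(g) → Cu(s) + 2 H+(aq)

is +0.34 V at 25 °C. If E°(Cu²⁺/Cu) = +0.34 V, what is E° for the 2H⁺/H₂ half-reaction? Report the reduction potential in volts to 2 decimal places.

In the reaction as written the Cu²⁺/Cu couple is reduced (cathode) and 2H⁺/H₂ is oxidized (anode), so E°cell = E°(Cu²⁺/Cu) − E°(2H⁺/H₂).
E°(2H⁺/H₂) = E°(cathode) − E°cell = +0.34 − (+0.34) = +0.00 V.

+0.00 V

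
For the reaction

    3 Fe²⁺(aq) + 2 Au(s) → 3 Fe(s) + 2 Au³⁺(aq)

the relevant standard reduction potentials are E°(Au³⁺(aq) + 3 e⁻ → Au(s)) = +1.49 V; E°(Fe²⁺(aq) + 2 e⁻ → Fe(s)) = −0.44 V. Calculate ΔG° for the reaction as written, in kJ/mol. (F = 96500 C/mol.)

+1117 kJ/mol

In the reaction as written Fe²⁺(aq) is reduced, so the Fe²⁺/Fe couple is the cathode and Au³⁺/Au is the anode.
E°cell = −0.44 − (+1.49) = −1.93 V; balancing electrons gives n = 6.
ΔG° = −nFE°cell = −(6)(96500)(−1.93) J/mol = +1117 kJ/mol.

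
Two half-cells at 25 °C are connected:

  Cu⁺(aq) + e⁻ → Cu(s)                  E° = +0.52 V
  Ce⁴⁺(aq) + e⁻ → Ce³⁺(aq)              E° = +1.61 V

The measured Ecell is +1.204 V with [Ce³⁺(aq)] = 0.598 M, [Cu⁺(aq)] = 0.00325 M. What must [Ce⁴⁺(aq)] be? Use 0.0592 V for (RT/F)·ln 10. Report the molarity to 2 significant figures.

0.16 M

With Ce⁴⁺/Ce³⁺ at the cathode and Cu⁺/Cu at the anode, E°cell = +1.61 − (+0.52) = +1.09 V (n = 1).
Rearranging E = E° − (0.0592/n)·log Q gives log Q = 1(+1.09 − (+1.204))/0.0592 = −1.926.
Balancing electrons gives Ce⁴⁺(aq) + Cu(s) → Ce³⁺(aq) + Cu⁺(aq); thus Q = ([Ce³⁺(aq)]·[Cu⁺(aq)]) / [Ce⁴⁺(aq)].
Substituting the known concentrations and solving, log [Ce⁴⁺(aq)] = −0.785 and [Ce⁴⁺(aq)] = 0.16 M.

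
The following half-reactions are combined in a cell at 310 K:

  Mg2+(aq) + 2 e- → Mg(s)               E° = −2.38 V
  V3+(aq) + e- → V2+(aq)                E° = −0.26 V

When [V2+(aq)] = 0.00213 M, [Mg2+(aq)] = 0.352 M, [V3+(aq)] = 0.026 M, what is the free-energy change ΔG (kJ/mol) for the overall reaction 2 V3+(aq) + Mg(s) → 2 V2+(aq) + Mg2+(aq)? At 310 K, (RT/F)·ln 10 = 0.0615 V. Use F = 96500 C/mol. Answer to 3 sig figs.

−425 kJ/mol

With V³⁺/V²⁺ reduced at the cathode, E°cell = −0.26 − (−2.38) = +2.12 V and n = 2.
Q = ([V2+(aq)]^2·[Mg2+(aq)]) / [V3+(aq)]^2 = 0.00236, so log Q = −2.627 and E = +2.12 − (0.0615/2)(−2.627) = +2.2008 V.
Then ΔG = −nFE = −2 × 96500 × +2.2008 J/mol = −425 kJ/mol.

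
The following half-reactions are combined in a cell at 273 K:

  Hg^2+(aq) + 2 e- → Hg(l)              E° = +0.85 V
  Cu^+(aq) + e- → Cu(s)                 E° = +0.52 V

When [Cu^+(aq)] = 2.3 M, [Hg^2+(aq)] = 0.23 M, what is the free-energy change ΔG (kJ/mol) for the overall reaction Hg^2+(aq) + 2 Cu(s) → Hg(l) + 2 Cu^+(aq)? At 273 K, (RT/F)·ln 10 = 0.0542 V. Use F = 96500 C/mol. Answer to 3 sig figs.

−56.6 kJ/mol

E°cell = +0.85 − (+0.52) = +0.33 V; the balanced reaction transfers n = 2 electrons.
Q = [Cu^+(aq)]^2 / [Hg^2+(aq)] = 23, so log Q = 1.362 and E = +0.33 − (0.0542/2)(1.362) = +0.2931 V.
ΔG = −nFE = −(2)(96500)(+0.2931) J/mol = −56.6 kJ/mol.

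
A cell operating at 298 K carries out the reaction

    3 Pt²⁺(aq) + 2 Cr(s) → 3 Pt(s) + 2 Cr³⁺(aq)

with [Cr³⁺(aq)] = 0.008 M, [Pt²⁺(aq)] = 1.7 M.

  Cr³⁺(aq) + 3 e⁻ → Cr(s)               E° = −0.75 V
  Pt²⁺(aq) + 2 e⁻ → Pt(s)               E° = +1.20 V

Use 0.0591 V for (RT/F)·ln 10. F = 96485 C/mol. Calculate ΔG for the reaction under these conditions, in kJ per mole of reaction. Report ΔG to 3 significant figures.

With Pt²⁺/Pt reduced at the cathode, E°cell = +1.20 − (−0.75) = +1.95 V and n = 6.
Here Q = [Cr³⁺(aq)]^2 / [Pt²⁺(aq)]^3 = 1.3×10^−5 (log Q = −4.885), giving E = +1.95 − (0.0591/6)·(−4.885) = +1.9981 V.
ΔG = −nFE = −(6)(96485)(+1.9981) J/mol = −1160 kJ/mol.

−1160 kJ/mol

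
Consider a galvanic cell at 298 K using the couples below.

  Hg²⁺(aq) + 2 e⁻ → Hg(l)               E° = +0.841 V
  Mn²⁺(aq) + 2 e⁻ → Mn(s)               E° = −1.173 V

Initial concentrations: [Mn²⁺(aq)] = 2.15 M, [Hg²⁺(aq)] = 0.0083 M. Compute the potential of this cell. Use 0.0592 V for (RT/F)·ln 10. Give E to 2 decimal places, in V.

+1.94 V

Since E°(Hg²⁺/Hg) > E°(Mn²⁺/Mn), Hg²⁺/Hg serves as the cathode.
E°cell = E°cat − E°an = +0.841 − (−1.173) = +2.014 V; n = 2.
Balancing gives Hg²⁺(aq) + Mn(s) → Hg(l) + Mn²⁺(aq); hence Q = [Mn²⁺(aq)] / [Hg²⁺(aq)] = 259 (log Q = 2.413).
By the Nernst equation, E = +2.014 − (0.0592/2)·(2.413) = +1.94 V.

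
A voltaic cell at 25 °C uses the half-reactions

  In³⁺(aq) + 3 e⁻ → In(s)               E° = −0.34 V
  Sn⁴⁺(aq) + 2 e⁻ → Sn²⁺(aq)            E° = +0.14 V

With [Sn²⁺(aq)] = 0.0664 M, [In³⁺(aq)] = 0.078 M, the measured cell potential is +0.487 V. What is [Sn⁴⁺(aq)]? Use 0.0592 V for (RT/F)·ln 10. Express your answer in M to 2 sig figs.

With Sn⁴⁺/Sn²⁺ at the cathode and In³⁺/In at the anode, E°cell = +0.14 − (−0.34) = +0.48 V (n = 6).
Since E = E° − (0.0592/n)·log Q, log Q = n(E° − E)/0.0592 = −0.709.
The balanced reaction is 3 Sn⁴⁺(aq) + 2 In(s) → 3 Sn²⁺(aq) + 2 In³⁺(aq), so Q = ([Sn²⁺(aq)]^3·[In³⁺(aq)]^2) / [Sn⁴⁺(aq)]^3.
Solving for the unknown gives log [Sn⁴⁺(aq)] = −1.680, so [Sn⁴⁺(aq)] ≈ 0.021 M.

0.021 M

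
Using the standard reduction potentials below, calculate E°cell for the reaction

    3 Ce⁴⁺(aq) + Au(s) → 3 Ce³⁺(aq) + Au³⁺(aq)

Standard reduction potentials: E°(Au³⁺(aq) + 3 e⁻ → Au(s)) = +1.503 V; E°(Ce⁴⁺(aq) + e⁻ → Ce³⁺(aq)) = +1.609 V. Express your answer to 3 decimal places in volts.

+0.106 V

Ce⁴⁺(aq) gains electrons, so the Ce⁴⁺/Ce³⁺ couple is the cathode; the Au³⁺/Au couple is the anode.
E°cell = E°(cathode) − E°(anode) = +1.609 − (+1.503) = +0.106 V.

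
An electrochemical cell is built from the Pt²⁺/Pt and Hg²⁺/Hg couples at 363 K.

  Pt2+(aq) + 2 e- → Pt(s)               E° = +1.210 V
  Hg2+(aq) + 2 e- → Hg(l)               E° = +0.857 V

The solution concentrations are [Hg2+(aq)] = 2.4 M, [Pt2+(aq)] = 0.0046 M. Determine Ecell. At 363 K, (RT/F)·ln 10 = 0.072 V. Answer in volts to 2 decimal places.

Since E°(Pt²⁺/Pt) > E°(Hg²⁺/Hg), Pt²⁺/Pt serves as the cathode.
E°cell = E°cat − E°an = +1.210 − (+0.857) = +0.353 V; n = 2.
Balancing gives Pt2+(aq) + Hg(l) → Pt(s) + Hg2+(aq); hence Q = [Hg2+(aq)] / [Pt2+(aq)] = 522 (log Q = 2.717).
By the Nernst equation, E = +0.353 − (0.072/2)·(2.717) = +0.26 V.

+0.26 V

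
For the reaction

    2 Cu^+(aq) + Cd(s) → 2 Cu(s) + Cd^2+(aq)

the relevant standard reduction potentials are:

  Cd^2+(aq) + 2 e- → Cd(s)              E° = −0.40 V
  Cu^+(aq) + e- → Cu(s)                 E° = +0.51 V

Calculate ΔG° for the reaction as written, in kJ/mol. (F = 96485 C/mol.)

In the reaction as written Cu^+(aq) is reduced, so the Cu⁺/Cu couple is the cathode and Cd²⁺/Cd is the anode.
E°cell = +0.51 − (−0.40) = +0.91 V; balancing electrons gives n = 2.
ΔG° = −nFE°cell = −(2)(96485)(+0.91) J/mol = −176 kJ/mol.

−176 kJ/mol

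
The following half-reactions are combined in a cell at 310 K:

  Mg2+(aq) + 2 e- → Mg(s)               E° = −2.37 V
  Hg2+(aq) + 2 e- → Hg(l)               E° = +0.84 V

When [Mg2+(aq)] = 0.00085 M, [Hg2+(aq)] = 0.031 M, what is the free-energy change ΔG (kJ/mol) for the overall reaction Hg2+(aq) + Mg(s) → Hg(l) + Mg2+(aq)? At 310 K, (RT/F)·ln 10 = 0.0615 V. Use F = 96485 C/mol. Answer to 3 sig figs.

E°cell = +0.84 − (−2.37) = +3.21 V; the balanced reaction transfers n = 2 electrons.
The reaction quotient is [Mg2+(aq)] / [Hg2+(aq)] = 0.0274; by Nernst, E = +3.21 − (0.0615/2)(−1.562) = +3.2580 V.
Finally ΔG = −nFE = −(2)(96485 C/mol)(+3.2580 V) = −629 kJ/mol.

−629 kJ/mol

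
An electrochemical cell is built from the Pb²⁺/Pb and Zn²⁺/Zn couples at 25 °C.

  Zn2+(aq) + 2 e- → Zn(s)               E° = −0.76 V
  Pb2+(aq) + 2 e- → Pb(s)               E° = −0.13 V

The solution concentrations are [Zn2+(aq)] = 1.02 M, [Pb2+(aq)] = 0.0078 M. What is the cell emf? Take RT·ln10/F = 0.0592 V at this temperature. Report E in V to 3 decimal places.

+0.567 V

The Pb²⁺/Pb couple has the more positive E°, so it is the cathode; Zn²⁺/Zn is the anode.
E°cell = −0.13 − (−0.76) = +0.63 V, with n = 2 electrons transferred.
For the overall reaction Pb2+(aq) + Zn(s) → Pb(s) + Zn2+(aq), Q = [Zn2+(aq)] / [Pb2+(aq)] = 131, giving log Q = 2.117.
By the Nernst equation, E = +0.63 − (0.0592/2)·(2.117) = +0.567 V.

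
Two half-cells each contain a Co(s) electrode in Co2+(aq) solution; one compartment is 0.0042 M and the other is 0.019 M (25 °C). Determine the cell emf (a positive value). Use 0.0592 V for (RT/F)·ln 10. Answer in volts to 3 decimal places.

For a concentration cell E°cell = 0, since both electrodes use the same couple.
The compartment with the higher Co2+(aq) concentration (0.019 M) acts as the cathode; ions are reduced there and produced at the dilute (0.0042 M) anode.
With n = 2, Ecell = −(0.0592/2)·log([dilute]/[conc]) = −(0.0592/2)·log(0.0042/0.019) = +0.019 V.

0.019 V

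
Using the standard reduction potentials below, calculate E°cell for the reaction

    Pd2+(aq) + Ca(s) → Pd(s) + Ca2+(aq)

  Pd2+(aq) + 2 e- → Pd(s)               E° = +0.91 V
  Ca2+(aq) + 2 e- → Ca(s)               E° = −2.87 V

In the reaction as written, Pd2+(aq) is reduced (cathode) and Ca2+(aq) is produced by oxidation at the anode.
E°cell = E°(cathode) − E°(anode) = +0.91 − (−2.87) = +3.78 V.
The positive value indicates the reaction is spontaneous as written.

+3.78 V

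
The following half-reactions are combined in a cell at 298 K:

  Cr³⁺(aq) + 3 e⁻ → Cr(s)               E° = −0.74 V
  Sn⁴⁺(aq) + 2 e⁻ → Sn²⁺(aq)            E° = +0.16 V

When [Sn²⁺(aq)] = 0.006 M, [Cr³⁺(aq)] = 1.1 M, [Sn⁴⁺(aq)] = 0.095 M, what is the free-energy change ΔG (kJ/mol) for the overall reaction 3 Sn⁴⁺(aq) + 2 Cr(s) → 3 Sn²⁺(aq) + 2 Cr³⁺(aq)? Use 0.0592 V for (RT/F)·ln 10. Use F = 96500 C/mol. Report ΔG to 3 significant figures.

−541 kJ/mol

E°cell = +0.16 − (−0.74) = +0.90 V; the balanced reaction transfers n = 6 electrons.
The reaction quotient is ([Sn²⁺(aq)]^3·[Cr³⁺(aq)]^2) / [Sn⁴⁺(aq)]^3 = 0.000305; by Nernst, E = +0.90 − (0.0592/6)(−3.516) = +0.9347 V.
ΔG = −nFE = −(6)(96500)(+0.9347) J/mol = −541 kJ/mol.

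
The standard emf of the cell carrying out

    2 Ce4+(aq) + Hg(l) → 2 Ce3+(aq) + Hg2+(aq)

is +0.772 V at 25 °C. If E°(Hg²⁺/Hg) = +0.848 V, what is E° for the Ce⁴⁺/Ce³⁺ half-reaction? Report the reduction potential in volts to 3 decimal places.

In the reaction as written the Ce⁴⁺/Ce³⁺ couple is reduced (cathode) and Hg²⁺/Hg is oxidized (anode), so E°cell = E°(Ce⁴⁺/Ce³⁺) − E°(Hg²⁺/Hg).
E°(Ce⁴⁺/Ce³⁺) = E°cell + E°(anode) = +0.772 + (+0.848) = +1.620 V.

+1.620 V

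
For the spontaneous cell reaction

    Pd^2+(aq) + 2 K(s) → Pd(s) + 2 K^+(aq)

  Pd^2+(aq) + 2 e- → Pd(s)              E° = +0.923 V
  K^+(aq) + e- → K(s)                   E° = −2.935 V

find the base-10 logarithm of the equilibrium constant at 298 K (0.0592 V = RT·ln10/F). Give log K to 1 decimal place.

The Pd²⁺/Pd couple is reduced (cathode); E°cell = +0.923 − (−2.935) = +3.858 V with n = 2.
At equilibrium E = 0, so log K = nE°cell / 0.0592 = (2)(+3.858) / 0.0592 = 130.3.

log K = 130.3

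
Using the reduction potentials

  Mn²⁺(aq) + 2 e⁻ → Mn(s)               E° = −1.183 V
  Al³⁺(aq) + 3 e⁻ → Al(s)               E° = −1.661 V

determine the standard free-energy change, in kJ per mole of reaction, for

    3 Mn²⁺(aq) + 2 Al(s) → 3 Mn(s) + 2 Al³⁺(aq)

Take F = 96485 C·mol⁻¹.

In the reaction as written Mn²⁺(aq) is reduced, so the Mn²⁺/Mn couple is the cathode and Al³⁺/Al is the anode.
E°cell = −1.183 − (−1.661) = +0.478 V; balancing electrons gives n = 6.
ΔG° = −nFE°cell = −(6)(96485)(+0.478) J/mol = −277 kJ/mol.

−277 kJ/mol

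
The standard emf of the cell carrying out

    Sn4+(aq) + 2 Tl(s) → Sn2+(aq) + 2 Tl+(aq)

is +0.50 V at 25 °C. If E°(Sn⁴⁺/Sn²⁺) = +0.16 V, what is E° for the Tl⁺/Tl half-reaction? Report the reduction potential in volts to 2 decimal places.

−0.34 V

In the reaction as written the Sn⁴⁺/Sn²⁺ couple is reduced (cathode) and Tl⁺/Tl is oxidized (anode), so E°cell = E°(Sn⁴⁺/Sn²⁺) − E°(Tl⁺/Tl).
E°(Tl⁺/Tl) = E°(cathode) − E°cell = +0.16 − (+0.50) = −0.34 V.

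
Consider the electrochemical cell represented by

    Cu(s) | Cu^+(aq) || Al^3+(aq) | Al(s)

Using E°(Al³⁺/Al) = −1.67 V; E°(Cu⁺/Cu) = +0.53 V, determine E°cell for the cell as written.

−2.20 V

By convention the left-hand electrode in cell notation is the anode (oxidation) and the right-hand electrode is the cathode (reduction).
E°cell = E°(right) − E°(left) = −1.67 − (+0.53) = −2.20 V.
The negative sign shows that, as written, the cell would require an external voltage to drive the reaction.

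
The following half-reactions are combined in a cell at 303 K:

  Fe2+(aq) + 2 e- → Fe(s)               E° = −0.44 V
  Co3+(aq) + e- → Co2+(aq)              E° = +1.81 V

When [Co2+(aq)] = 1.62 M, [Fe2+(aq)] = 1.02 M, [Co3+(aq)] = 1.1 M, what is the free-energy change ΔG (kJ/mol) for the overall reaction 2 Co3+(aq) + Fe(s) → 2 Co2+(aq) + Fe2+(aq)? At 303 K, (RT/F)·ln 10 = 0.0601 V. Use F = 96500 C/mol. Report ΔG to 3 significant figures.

−432 kJ/mol

E°cell = +1.81 − (−0.44) = +2.25 V; the balanced reaction transfers n = 2 electrons.
Q = ([Co2+(aq)]^2·[Fe2+(aq)]) / [Co3+(aq)]^2 = 2.21, so log Q = 0.345 and E = +2.25 − (0.0601/2)(0.345) = +2.2396 V.
Finally ΔG = −nFE = −(2)(96500 C/mol)(+2.2396 V) = −432 kJ/mol.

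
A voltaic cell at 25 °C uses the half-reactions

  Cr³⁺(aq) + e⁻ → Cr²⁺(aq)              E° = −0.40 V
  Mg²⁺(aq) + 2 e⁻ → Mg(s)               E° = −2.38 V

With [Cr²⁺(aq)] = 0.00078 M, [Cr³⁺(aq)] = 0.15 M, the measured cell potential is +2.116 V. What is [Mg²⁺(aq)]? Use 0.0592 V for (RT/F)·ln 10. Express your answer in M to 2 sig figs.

Cr³⁺/Cr²⁺ is the cathode (higher E°); E°cell = −0.40 − (−2.38) = +1.98 V with n = 2.
From the Nernst equation, log Q = n(E° − E)/0.0592 = 2·(+1.98 − (+2.116))/0.0592 = −4.595.
For 2 Cr³⁺(aq) + Mg(s) → 2 Cr²⁺(aq) + Mg²⁺(aq), the reaction quotient is Q = ([Cr²⁺(aq)]^2·[Mg²⁺(aq)]) / [Cr³⁺(aq)]^2.
Isolating [Mg²⁺(aq)] in Q = 10^{−4.595} yields log [Mg²⁺(aq)] = −0.027, i.e. 0.94 M.

0.94 M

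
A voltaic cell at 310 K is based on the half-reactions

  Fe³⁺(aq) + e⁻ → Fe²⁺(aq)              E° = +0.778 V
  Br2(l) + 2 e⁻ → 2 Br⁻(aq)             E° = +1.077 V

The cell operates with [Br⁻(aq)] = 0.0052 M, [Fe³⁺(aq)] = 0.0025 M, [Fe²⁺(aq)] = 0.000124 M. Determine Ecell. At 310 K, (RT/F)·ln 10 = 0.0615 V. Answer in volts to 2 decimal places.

+0.36 V

Since E°(Br₂/Br⁻) > E°(Fe³⁺/Fe²⁺), Br₂/Br⁻ serves as the cathode.
E°cell = +1.077 − (+0.778) = +0.299 V, with n = 2 electrons transferred.
Balancing gives Br2(l) + 2 Fe²⁺(aq) → 2 Br⁻(aq) + 2 Fe³⁺(aq); hence Q = ([Br⁻(aq)]^2·[Fe³⁺(aq)]^2) / [Fe²⁺(aq)]^2 = 0.011 (log Q = −1.959).
Applying E = E° − (RT ln10/nF)·log Q gives +0.299 − (0.0615/2)(−1.959) = +0.36 V.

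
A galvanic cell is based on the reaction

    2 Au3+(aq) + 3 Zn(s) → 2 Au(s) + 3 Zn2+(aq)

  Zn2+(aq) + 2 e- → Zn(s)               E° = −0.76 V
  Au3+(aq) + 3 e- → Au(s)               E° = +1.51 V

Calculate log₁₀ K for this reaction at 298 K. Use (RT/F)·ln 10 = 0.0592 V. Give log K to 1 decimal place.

log K = 230.1

The Au³⁺/Au couple is reduced (cathode); E°cell = +1.51 − (−0.76) = +2.27 V with n = 6.
At equilibrium E = 0, so log K = nE°cell / 0.0592 = (6)(+2.27) / 0.0592 = 230.1.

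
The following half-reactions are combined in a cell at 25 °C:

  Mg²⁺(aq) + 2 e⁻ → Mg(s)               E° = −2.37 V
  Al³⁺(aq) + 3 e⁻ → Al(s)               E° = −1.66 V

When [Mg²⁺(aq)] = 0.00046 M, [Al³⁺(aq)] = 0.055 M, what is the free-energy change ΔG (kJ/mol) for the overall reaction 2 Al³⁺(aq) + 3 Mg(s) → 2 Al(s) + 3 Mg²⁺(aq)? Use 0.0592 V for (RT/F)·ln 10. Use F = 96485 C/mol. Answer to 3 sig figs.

E°cell = −1.66 − (−2.37) = +0.71 V; the balanced reaction transfers n = 6 electrons.
The reaction quotient is [Mg²⁺(aq)]^3 / [Al³⁺(aq)]^2 = 3.22×10^−8; by Nernst, E = +0.71 − (0.0592/6)(−7.492) = +0.7839 V.
Finally ΔG = −nFE = −(6)(96485 C/mol)(+0.7839 V) = −454 kJ/mol.

−454 kJ/mol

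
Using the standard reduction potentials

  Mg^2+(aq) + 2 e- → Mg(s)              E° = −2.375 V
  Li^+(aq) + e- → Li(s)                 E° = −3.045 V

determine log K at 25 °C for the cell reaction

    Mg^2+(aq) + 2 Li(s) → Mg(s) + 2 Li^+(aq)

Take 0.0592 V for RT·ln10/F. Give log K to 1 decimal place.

log K = 22.6

The Mg²⁺/Mg couple is reduced (cathode); E°cell = −2.375 − (−3.045) = +0.670 V with n = 2.
At equilibrium E = 0, so log K = nE°cell / 0.0592 = (2)(+0.670) / 0.0592 = 22.6.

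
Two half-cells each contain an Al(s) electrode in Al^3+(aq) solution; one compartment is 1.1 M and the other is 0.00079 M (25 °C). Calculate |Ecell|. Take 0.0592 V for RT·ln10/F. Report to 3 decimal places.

For a concentration cell E°cell = 0, since both electrodes use the same couple.
The compartment with the higher Al^3+(aq) concentration (1.1 M) acts as the cathode; ions are reduced there and produced at the dilute (0.00079 M) anode.
With n = 3, Ecell = −(0.0592/3)·log([dilute]/[conc]) = −(0.0592/3)·log(0.00079/1.1) = +0.062 V.

0.062 V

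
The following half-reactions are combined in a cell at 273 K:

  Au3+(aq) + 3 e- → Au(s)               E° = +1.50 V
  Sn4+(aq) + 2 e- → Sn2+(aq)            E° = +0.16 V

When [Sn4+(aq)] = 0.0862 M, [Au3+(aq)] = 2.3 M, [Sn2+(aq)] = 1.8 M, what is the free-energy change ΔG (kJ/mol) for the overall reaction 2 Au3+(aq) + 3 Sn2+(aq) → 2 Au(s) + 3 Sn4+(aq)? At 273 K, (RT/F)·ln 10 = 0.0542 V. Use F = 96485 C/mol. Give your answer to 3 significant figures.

The standard cell potential is +1.50 − (+0.16) = +1.34 V, with n = 6 electrons in the balanced equation.
The reaction quotient is [Sn4+(aq)]^3 / ([Au3+(aq)]^2·[Sn2+(aq)]^3) = 2.08×10^−5; by Nernst, E = +1.34 − (0.0542/6)(−4.683) = +1.3823 V.
Then ΔG = −nFE = −6 × 96485 × +1.3823 J/mol = −800 kJ/mol.

−800 kJ/mol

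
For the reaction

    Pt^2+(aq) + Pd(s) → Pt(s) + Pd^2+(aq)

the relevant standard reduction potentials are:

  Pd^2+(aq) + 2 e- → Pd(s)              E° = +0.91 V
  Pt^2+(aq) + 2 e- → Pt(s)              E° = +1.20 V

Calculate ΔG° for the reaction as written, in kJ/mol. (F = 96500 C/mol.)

−56.0 kJ/mol

In the reaction as written Pt^2+(aq) is reduced, so the Pt²⁺/Pt couple is the cathode and Pd²⁺/Pd is the anode.
E°cell = +1.20 − (+0.91) = +0.29 V; balancing electrons gives n = 2.
ΔG° = −nFE°cell = −(2)(96500)(+0.29) J/mol = −56.0 kJ/mol.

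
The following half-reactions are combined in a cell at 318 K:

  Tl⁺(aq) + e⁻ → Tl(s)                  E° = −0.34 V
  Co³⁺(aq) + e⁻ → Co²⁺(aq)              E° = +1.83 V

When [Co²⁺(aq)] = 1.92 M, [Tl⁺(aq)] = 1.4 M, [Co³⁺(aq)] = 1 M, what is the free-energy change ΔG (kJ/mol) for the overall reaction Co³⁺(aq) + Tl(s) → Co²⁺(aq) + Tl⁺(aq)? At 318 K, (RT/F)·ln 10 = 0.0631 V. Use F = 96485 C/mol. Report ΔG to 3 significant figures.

−207 kJ/mol

The standard cell potential is +1.83 − (−0.34) = +2.17 V, with n = 1 electron in the balanced equation.
Here Q = ([Co²⁺(aq)]·[Tl⁺(aq)]) / [Co³⁺(aq)] = 2.69 (log Q = 0.429), giving E = +2.17 − (0.0631/1)·(0.429) = +2.1429 V.
Finally ΔG = −nFE = −(1)(96485 C/mol)(+2.1429 V) = −207 kJ/mol.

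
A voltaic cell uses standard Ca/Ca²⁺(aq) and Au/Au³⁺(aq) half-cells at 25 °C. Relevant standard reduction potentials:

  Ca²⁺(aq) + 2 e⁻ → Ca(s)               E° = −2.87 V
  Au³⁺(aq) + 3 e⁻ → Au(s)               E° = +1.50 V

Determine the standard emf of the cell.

Of the two couples in this cell, the one with the more positive reduction potential is reduced at the cathode: here that is Au³⁺/Au (+1.50 V); Ca²⁺/Ca (−2.87 V) is the anode.
E°cell = E°(cathode) − E°(anode) = +1.50 − (−2.87) = +4.37 V.

+4.37 V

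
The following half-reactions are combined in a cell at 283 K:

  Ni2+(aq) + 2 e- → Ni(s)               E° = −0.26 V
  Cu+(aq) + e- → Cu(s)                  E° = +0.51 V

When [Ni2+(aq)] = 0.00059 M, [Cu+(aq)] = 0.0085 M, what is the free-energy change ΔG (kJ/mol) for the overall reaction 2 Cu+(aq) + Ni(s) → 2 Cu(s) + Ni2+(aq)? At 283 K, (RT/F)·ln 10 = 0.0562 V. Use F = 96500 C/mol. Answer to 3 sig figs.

The standard cell potential is +0.51 − (−0.26) = +0.77 V, with n = 2 electrons in the balanced equation.
Here Q = [Ni2+(aq)] / [Cu+(aq)]^2 = 8.17 (log Q = 0.912), giving E = +0.77 − (0.0562/2)·(0.912) = +0.7444 V.
Finally ΔG = −nFE = −(2)(96500 C/mol)(+0.7444 V) = −144 kJ/mol.

−144 kJ/mol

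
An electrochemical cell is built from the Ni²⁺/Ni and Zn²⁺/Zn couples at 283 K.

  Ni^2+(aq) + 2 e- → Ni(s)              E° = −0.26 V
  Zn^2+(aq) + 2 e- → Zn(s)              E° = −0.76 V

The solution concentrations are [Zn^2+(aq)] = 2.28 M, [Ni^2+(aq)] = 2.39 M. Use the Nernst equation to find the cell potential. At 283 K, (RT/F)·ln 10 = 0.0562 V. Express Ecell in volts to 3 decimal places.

+0.501 V

Since E°(Ni²⁺/Ni) > E°(Zn²⁺/Zn), Ni²⁺/Ni serves as the cathode.
E°cell = E°cat − E°an = −0.26 − (−0.76) = +0.50 V; n = 2.
Balancing gives Ni^2+(aq) + Zn(s) → Ni(s) + Zn^2+(aq); hence Q = [Zn^2+(aq)] / [Ni^2+(aq)] = 0.954 (log Q = −0.020).
By the Nernst equation, E = +0.50 − (0.0562/2)·(−0.020) = +0.501 V.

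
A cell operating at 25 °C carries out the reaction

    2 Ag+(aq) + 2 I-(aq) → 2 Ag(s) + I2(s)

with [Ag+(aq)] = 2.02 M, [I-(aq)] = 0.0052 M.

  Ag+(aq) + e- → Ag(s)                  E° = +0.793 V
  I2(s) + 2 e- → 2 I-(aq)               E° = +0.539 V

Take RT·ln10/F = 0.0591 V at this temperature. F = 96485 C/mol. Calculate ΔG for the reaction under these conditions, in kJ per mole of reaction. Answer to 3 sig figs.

−26.5 kJ/mol

The standard cell potential is +0.793 − (+0.539) = +0.254 V, with n = 2 electrons in the balanced equation.
Q = 1 / ([Ag+(aq)]^2·[I-(aq)]^2) = 9.06×10^3, so log Q = 3.957 and E = +0.254 − (0.0591/2)(3.957) = +0.1371 V.
Then ΔG = −nFE = −2 × 96485 × +0.1371 J/mol = −26.5 kJ/mol.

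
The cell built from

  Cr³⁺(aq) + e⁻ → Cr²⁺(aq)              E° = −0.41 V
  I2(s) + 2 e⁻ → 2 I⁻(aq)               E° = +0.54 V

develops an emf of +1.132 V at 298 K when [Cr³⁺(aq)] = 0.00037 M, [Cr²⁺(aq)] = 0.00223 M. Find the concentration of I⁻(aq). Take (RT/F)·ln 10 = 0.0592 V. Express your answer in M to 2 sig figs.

0.0051 M

I₂/I⁻ is the cathode (higher E°); E°cell = +0.54 − (−0.41) = +0.95 V with n = 2.
Rearranging E = E° − (0.0592/n)·log Q gives log Q = 2(+0.95 − (+1.132))/0.0592 = −6.149.
For I2(s) + 2 Cr²⁺(aq) → 2 I⁻(aq) + 2 Cr³⁺(aq), the reaction quotient is Q = ([I⁻(aq)]^2·[Cr³⁺(aq)]^2) / [Cr²⁺(aq)]^2.
Isolating [I⁻(aq)] in Q = 10^{−6.149} yields log [I⁻(aq)] = −2.294, i.e. 0.0051 M.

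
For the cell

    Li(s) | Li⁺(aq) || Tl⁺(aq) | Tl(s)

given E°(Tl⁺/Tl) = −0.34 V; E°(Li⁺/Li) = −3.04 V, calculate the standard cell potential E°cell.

By convention the left-hand electrode in cell notation is the anode (oxidation) and the right-hand electrode is the cathode (reduction).
E°cell = E°(right) − E°(left) = −0.34 − (−3.04) = +2.70 V.

+2.70 V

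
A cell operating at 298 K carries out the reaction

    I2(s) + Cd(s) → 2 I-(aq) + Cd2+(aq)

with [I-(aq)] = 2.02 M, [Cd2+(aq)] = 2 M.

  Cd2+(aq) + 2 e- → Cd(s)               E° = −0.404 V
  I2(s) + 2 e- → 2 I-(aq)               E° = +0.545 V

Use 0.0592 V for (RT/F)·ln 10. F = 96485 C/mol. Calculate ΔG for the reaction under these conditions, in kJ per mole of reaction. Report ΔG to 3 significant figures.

E°cell = +0.545 − (−0.404) = +0.949 V; the balanced reaction transfers n = 2 electrons.
Here Q = [I-(aq)]^2·[Cd2+(aq)] = 8.16 (log Q = 0.912), giving E = +0.949 − (0.0592/2)·(0.912) = +0.9220 V.
Then ΔG = −nFE = −2 × 96485 × +0.9220 J/mol = −178 kJ/mol.

−178 kJ/mol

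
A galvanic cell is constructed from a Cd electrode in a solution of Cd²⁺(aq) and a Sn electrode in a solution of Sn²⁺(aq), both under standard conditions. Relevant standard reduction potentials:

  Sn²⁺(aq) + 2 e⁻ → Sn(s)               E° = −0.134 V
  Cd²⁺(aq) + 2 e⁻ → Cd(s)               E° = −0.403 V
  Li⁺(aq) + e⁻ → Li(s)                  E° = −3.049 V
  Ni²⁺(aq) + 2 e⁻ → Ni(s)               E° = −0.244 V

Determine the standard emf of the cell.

The Sn²⁺/Sn couple has the higher E°, so Sn ion is reduced (cathode) and Cd is oxidized (anode).
E°cell = E°(cathode) − E°(anode) = −0.134 − (−0.403) = +0.269 V.

+0.269 V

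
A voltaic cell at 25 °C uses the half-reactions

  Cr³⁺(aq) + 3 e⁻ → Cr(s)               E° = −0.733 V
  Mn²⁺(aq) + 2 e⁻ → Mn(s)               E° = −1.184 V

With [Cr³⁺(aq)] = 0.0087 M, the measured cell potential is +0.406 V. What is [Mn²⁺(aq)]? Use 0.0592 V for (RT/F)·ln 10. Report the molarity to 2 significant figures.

1.4 M

Cr³⁺/Cr is the cathode (higher E°); E°cell = −0.733 − (−1.184) = +0.451 V with n = 6.
From the Nernst equation, log Q = n(E° − E)/0.0592 = 6·(+0.451 − (+0.406))/0.0592 = 4.561.
For 2 Cr³⁺(aq) + 3 Mn(s) → 2 Cr(s) + 3 Mn²⁺(aq), the reaction quotient is Q = [Mn²⁺(aq)]^3 / [Cr³⁺(aq)]^2.
Substituting the known concentrations and solving, log [Mn²⁺(aq)] = 0.147 and [Mn²⁺(aq)] = 1.4 M.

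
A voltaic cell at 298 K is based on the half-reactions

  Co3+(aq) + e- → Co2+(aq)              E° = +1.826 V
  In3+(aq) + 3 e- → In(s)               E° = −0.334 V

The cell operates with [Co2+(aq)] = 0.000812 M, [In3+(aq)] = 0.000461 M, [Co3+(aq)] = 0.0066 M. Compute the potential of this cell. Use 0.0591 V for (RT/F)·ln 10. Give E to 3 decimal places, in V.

Co³⁺/Co²⁺ is reduced (cathode, E° = +1.826 V) and In³⁺/In is oxidized (anode).
The standard potential is +1.826 − (−0.334) = +2.160 V and the balanced reaction transfers n = 3 electrons.
The balanced reaction is 3 Co3+(aq) + In(s) → 3 Co2+(aq) + In3+(aq), so Q = ([Co2+(aq)]^3·[In3+(aq)]) / [Co3+(aq)]^3 = 8.58×10^−7 and log Q = −6.066.
Applying E = E° − (RT ln10/nF)·log Q gives +2.160 − (0.0591/3)(−6.066) = +2.280 V.

+2.280 V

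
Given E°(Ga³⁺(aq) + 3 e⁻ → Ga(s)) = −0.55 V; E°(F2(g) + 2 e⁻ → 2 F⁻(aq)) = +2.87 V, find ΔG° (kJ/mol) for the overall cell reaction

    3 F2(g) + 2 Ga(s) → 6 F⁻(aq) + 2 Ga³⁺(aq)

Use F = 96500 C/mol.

In the reaction as written F2(g) is reduced, so the F₂/F⁻ couple is the cathode and Ga³⁺/Ga is the anode.
E°cell = +2.87 − (−0.55) = +3.42 V; balancing electrons gives n = 6.
ΔG° = −nFE°cell = −(6)(96500)(+3.42) J/mol = −1980 kJ/mol.

−1980 kJ/mol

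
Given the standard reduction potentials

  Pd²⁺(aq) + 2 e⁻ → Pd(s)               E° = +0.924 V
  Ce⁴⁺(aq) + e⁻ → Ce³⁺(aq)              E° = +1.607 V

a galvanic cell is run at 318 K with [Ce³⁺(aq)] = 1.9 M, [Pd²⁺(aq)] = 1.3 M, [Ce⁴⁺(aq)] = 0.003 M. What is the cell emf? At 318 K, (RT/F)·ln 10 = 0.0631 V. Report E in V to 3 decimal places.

Ce⁴⁺/Ce³⁺ is reduced (cathode, E° = +1.607 V) and Pd²⁺/Pd is oxidized (anode).
E°cell = +1.607 − (+0.924) = +0.683 V, with n = 2 electrons transferred.
For the overall reaction 2 Ce⁴⁺(aq) + Pd(s) → 2 Ce³⁺(aq) + Pd²⁺(aq), Q = ([Ce³⁺(aq)]^2·[Pd²⁺(aq)]) / [Ce⁴⁺(aq)]^2 = 5.21×10^5, giving log Q = 5.717.
Applying E = E° − (RT ln10/nF)·log Q gives +0.683 − (0.0631/2)(5.717) = +0.503 V.

+0.503 V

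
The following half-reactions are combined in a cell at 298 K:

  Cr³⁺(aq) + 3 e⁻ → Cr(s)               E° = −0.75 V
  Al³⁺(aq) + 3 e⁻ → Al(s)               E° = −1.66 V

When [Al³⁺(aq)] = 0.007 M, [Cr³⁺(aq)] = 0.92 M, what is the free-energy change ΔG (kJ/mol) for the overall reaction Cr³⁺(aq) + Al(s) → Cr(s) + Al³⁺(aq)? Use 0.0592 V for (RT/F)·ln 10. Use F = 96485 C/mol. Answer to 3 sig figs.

−276 kJ/mol

E°cell = −0.75 − (−1.66) = +0.91 V; the balanced reaction transfers n = 3 electrons.
Q = [Al³⁺(aq)] / [Cr³⁺(aq)] = 0.00761, so log Q = −2.119 and E = +0.91 − (0.0592/3)(−2.119) = +0.9518 V.
Finally ΔG = −nFE = −(3)(96485 C/mol)(+0.9518 V) = −276 kJ/mol.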